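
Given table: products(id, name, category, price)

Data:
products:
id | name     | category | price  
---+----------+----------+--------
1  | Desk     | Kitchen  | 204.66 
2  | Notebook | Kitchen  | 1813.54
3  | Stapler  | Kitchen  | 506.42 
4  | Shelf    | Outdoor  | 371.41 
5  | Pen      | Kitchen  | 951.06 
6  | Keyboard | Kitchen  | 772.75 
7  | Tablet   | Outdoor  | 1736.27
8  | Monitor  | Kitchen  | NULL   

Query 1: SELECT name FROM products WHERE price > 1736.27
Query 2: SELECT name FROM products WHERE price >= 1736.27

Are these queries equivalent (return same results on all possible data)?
No, not equivalent

Query 1 returns: [('Notebook',)]
Query 2 returns: [('Notebook',), ('Tablet',)]

Reason: > vs >= gives different results when price = 1736.27 exists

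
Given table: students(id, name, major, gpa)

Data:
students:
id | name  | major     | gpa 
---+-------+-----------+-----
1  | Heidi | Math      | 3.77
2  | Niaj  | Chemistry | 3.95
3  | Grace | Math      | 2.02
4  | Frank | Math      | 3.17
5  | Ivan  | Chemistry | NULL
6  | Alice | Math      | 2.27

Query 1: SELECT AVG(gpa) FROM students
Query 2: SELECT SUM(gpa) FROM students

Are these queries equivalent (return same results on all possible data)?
No, not equivalent

Query 1 returns: [(3.036,)]
Query 2 returns: [(15.18,)]

Reason: AVG vs SUM give different aggregate values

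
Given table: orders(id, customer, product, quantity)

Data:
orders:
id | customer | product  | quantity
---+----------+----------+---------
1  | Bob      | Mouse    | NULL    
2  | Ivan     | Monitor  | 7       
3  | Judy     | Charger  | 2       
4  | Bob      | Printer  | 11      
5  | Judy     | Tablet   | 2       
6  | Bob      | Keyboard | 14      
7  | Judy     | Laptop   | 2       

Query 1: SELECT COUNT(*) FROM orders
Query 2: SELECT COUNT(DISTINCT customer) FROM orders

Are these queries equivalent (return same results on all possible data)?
No, not equivalent

Query 1 returns: [(7,)]
Query 2 returns: [(3,)]

Reason: COUNT(*) counts rows, COUNT(DISTINCT customer) counts unique customers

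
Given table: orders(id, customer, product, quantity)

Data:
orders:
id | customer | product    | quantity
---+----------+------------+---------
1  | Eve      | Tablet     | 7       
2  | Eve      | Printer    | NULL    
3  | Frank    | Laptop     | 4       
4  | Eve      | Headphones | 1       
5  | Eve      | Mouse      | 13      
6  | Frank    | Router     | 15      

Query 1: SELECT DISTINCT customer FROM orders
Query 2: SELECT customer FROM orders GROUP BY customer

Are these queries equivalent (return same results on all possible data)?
Yes, equivalent

Both queries return: [('Eve',), ('Frank',)]

Reason: Both get unique customers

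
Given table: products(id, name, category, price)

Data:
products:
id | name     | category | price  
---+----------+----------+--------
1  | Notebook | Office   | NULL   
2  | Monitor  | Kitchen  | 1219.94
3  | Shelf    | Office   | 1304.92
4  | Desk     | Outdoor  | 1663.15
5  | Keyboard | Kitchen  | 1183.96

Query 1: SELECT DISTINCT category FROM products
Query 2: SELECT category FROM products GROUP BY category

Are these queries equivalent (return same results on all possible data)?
Yes, equivalent

Both queries return: [('Kitchen',), ('Office',), ('Outdoor',)]

Reason: Both get unique categorys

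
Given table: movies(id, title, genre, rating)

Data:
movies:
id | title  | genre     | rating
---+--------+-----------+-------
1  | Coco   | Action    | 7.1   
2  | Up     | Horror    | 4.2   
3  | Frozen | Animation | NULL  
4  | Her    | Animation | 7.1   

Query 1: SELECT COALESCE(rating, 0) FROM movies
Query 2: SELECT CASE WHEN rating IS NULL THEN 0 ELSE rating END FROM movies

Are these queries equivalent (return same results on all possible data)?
Yes, equivalent

Both queries return: [(0,), (4.2,), (7.1,), (7.1,)]

Reason: COALESCE vs CASE for NULL handling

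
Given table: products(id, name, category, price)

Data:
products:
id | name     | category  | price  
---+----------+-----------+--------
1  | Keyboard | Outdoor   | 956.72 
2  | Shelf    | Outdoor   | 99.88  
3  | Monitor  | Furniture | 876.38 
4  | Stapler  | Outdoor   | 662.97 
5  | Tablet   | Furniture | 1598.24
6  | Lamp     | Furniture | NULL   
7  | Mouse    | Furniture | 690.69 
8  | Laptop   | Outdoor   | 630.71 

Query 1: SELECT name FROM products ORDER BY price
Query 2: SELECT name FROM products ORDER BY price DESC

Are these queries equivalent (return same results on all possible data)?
No, not equivalent

Query 1 returns: [('Lamp',), ('Shelf',), ('Laptop',), ('Stapler',), ('Mouse',), ('Monitor',), ('Keyboard',), ('Tablet',)]
Query 2 returns: [('Tablet',), ('Keyboard',), ('Monitor',), ('Mouse',), ('Stapler',), ('Laptop',), ('Shelf',), ('Lamp',)]

Reason: ASC vs DESC gives opposite ordering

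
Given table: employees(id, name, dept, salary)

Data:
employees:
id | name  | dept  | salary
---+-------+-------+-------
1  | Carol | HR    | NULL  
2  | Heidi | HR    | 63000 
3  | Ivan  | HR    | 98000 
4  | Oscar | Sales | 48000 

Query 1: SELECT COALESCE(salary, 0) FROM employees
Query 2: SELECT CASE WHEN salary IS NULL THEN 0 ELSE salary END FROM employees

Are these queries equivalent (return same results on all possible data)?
Yes, equivalent

Both queries return: [(0,), (48000,), (63000,), (98000,)]

Reason: COALESCE vs CASE for NULL handling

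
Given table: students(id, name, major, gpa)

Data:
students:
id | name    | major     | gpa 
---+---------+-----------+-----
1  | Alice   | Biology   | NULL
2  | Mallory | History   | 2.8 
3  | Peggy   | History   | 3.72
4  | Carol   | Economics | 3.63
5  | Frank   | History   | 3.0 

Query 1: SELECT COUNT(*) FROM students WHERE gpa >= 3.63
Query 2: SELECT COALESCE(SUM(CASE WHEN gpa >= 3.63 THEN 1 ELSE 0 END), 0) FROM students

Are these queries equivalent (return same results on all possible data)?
Yes, equivalent

Both queries return: [(2,)]

Reason: COUNT with WHERE vs conditional SUM (COALESCE handles empty-table NULL)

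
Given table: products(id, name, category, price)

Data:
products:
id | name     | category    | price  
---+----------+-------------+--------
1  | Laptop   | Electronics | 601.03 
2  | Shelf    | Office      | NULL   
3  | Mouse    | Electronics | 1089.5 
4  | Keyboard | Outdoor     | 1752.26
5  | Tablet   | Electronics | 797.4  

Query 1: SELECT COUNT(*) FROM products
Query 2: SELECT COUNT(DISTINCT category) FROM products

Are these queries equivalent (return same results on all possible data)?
No, not equivalent

Query 1 returns: [(5,)]
Query 2 returns: [(3,)]

Reason: COUNT(*) counts rows, COUNT(DISTINCT category) counts unique categorys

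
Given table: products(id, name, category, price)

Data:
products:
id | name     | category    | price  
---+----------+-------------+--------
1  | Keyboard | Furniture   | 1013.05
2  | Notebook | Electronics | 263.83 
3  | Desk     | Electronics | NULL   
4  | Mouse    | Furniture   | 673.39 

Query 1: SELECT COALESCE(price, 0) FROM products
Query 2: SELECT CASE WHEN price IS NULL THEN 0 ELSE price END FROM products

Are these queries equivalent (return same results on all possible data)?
Yes, equivalent

Both queries return: [(0,), (263.83,), (673.39,), (1013.05,)]

Reason: COALESCE vs CASE for NULL handling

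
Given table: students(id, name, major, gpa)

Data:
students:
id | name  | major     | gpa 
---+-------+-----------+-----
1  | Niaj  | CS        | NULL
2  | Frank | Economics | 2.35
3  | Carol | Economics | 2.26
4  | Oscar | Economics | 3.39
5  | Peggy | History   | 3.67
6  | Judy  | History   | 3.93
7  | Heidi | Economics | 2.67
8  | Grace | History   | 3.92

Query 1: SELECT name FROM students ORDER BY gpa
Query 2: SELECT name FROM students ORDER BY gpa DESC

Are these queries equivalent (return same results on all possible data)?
No, not equivalent

Query 1 returns: [('Niaj',), ('Carol',), ('Frank',), ('Heidi',), ('Oscar',), ('Peggy',), ('Grace',), ('Judy',)]
Query 2 returns: [('Judy',), ('Grace',), ('Peggy',), ('Oscar',), ('Heidi',), ('Frank',), ('Carol',), ('Niaj',)]

Reason: ASC vs DESC gives opposite ordering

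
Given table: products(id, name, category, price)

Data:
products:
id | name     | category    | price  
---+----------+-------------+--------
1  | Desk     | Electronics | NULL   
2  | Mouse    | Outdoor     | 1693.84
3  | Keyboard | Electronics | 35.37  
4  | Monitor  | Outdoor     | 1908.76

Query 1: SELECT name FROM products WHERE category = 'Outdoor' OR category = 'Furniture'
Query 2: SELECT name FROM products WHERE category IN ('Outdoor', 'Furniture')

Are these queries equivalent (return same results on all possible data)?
Yes, equivalent

Both queries return: [('Monitor',), ('Mouse',)]

Reason: OR vs IN are equivalent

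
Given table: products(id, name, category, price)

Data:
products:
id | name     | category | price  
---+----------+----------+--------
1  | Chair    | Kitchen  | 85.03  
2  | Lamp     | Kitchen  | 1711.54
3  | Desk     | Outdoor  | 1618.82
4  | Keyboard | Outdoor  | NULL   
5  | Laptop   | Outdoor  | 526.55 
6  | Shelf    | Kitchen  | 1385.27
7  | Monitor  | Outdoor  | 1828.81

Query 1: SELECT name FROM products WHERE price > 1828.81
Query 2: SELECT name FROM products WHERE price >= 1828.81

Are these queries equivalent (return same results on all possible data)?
No, not equivalent

Query 1 returns: []
Query 2 returns: [('Monitor',)]

Reason: > vs >= gives different results when price = 1828.81 exists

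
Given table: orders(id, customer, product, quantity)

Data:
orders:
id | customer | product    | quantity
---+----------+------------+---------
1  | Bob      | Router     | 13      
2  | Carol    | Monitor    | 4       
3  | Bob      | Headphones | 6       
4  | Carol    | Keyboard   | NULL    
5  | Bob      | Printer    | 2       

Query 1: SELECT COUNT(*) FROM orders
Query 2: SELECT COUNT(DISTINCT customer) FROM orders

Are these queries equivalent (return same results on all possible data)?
No, not equivalent

Query 1 returns: [(5,)]
Query 2 returns: [(2,)]

Reason: COUNT(*) counts rows, COUNT(DISTINCT customer) counts unique customers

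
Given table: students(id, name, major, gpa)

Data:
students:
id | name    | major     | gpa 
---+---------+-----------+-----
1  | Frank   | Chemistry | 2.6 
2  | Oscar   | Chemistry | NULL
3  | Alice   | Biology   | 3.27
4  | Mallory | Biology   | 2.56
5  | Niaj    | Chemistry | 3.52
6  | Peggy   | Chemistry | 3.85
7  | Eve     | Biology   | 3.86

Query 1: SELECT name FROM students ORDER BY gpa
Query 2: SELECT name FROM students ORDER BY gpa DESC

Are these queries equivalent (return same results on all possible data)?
No, not equivalent

Query 1 returns: [('Oscar',), ('Mallory',), ('Frank',), ('Alice',), ('Niaj',), ('Peggy',), ('Eve',)]
Query 2 returns: [('Eve',), ('Peggy',), ('Niaj',), ('Alice',), ('Frank',), ('Mallory',), ('Oscar',)]

Reason: ASC vs DESC gives opposite ordering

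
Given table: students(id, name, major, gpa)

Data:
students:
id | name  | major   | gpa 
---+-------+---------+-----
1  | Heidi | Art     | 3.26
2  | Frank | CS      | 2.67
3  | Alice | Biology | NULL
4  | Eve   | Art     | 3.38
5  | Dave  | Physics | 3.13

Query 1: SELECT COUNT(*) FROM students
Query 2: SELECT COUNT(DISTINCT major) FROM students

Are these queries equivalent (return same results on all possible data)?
No, not equivalent

Query 1 returns: [(5,)]
Query 2 returns: [(4,)]

Reason: COUNT(*) counts rows, COUNT(DISTINCT major) counts unique majors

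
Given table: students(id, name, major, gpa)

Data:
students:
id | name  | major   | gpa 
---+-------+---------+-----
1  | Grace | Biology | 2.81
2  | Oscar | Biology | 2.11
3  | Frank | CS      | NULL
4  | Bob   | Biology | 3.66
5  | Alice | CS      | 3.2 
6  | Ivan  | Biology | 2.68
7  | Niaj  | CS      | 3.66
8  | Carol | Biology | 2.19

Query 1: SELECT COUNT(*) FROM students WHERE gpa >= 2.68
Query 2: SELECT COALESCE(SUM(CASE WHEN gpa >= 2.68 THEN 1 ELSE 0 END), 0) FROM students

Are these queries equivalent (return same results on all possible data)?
Yes, equivalent

Both queries return: [(5,)]

Reason: COUNT with WHERE vs conditional SUM (COALESCE handles empty-table NULL)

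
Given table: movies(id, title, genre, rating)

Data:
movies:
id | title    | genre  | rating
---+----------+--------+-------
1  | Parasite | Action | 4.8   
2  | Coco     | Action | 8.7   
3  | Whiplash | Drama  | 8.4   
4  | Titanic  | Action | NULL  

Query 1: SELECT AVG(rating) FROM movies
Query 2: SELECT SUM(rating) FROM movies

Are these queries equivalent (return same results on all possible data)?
No, not equivalent

Query 1 returns: [(7.3,)]
Query 2 returns: [(21.9,)]

Reason: AVG vs SUM give different aggregate values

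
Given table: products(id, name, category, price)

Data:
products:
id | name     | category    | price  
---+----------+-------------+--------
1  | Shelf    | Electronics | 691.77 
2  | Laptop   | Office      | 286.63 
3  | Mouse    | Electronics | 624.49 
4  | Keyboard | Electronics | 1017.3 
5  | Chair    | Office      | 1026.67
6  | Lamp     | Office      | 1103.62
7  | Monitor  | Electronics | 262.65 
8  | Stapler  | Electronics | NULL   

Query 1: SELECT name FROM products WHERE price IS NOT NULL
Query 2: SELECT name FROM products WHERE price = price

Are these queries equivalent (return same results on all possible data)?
Yes, equivalent

Both queries return: [('Chair',), ('Keyboard',), ('Lamp',), ('Laptop',), ('Monitor',), ('Mouse',), ('Shelf',)]

Reason: IS NOT NULL vs self-equality (both exclude NULLs)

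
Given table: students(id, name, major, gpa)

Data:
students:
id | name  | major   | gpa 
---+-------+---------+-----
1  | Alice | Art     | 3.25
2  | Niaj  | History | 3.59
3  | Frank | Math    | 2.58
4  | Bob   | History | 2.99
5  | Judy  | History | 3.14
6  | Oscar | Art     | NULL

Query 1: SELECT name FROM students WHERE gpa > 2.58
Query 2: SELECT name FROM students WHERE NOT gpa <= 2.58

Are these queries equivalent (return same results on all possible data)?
Yes, equivalent

Both queries return: [('Alice',), ('Bob',), ('Judy',), ('Niaj',)]

Reason: Both filter gpa > 2.58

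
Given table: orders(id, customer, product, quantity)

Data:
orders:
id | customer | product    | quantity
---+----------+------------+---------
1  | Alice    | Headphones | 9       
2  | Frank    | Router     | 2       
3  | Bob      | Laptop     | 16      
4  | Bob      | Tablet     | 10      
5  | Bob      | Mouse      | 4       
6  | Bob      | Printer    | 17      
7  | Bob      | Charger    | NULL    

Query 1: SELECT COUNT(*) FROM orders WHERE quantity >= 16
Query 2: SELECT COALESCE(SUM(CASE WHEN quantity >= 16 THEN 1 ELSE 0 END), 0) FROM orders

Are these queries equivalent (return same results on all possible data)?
Yes, equivalent

Both queries return: [(2,)]

Reason: COUNT with WHERE vs conditional SUM (COALESCE handles empty-table NULL)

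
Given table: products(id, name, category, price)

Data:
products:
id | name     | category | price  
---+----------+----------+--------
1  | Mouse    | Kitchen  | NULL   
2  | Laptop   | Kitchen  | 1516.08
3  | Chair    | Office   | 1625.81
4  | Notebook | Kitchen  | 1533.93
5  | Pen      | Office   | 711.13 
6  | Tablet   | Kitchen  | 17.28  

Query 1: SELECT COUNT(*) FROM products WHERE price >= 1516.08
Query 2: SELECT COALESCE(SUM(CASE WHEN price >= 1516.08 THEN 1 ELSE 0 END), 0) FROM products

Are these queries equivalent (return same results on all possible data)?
Yes, equivalent

Both queries return: [(3,)]

Reason: COUNT with WHERE vs conditional SUM (COALESCE handles empty-table NULL)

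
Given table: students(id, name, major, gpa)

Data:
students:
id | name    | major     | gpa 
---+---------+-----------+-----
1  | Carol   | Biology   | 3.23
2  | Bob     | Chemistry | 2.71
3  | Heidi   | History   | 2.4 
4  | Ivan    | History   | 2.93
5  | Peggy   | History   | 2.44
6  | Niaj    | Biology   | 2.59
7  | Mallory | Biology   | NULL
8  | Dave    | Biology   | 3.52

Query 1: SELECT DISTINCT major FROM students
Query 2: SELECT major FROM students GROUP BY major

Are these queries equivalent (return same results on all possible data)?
Yes, equivalent

Both queries return: [('Biology',), ('Chemistry',), ('History',)]

Reason: Both get unique majors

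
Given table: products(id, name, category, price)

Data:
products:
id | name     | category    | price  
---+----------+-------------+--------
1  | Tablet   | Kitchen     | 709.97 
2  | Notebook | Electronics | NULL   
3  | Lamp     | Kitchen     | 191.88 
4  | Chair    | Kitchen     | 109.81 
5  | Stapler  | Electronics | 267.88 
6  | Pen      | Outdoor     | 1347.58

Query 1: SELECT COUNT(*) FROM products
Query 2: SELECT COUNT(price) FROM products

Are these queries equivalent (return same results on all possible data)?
No, not equivalent

Query 1 returns: [(6,)]
Query 2 returns: [(5,)]

Reason: COUNT(*) includes NULLs, COUNT(column) excludes them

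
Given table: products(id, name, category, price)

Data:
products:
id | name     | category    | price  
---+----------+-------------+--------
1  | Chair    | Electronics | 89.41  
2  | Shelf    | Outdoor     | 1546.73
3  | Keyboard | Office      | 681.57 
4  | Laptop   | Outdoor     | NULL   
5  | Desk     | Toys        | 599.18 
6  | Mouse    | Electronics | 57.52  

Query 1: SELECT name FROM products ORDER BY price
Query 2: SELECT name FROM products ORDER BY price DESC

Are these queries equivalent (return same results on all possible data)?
No, not equivalent

Query 1 returns: [('Laptop',), ('Mouse',), ('Chair',), ('Desk',), ('Keyboard',), ('Shelf',)]
Query 2 returns: [('Shelf',), ('Keyboard',), ('Desk',), ('Chair',), ('Mouse',), ('Laptop',)]

Reason: ASC vs DESC gives opposite ordering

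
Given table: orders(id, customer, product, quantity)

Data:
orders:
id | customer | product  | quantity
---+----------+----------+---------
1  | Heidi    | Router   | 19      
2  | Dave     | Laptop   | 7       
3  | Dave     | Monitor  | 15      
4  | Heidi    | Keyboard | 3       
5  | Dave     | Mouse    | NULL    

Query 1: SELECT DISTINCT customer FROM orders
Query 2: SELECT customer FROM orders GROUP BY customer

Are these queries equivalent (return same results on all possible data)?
Yes, equivalent

Both queries return: [('Dave',), ('Heidi',)]

Reason: Both get unique customers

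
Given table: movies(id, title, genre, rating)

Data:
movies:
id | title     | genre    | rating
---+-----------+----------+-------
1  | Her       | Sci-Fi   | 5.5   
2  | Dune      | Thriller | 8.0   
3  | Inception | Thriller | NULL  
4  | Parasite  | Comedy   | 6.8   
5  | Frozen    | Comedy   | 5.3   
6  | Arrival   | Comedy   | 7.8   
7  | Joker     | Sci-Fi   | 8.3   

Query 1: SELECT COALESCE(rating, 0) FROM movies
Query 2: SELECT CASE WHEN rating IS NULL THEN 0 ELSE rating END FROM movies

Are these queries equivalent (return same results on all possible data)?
Yes, equivalent

Both queries return: [(0,), (5.3,), (5.5,), (6.8,), (7.8,), (8.0,), (8.3,)]

Reason: COALESCE vs CASE for NULL handling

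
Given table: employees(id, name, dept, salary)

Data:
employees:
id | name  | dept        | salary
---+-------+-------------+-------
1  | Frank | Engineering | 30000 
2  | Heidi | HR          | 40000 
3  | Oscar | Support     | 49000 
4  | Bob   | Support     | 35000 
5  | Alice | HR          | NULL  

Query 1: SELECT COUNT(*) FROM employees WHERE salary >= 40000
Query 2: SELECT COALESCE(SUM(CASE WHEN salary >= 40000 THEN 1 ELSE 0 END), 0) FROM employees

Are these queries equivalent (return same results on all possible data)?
Yes, equivalent

Both queries return: [(2,)]

Reason: COUNT with WHERE vs conditional SUM (COALESCE handles empty-table NULL)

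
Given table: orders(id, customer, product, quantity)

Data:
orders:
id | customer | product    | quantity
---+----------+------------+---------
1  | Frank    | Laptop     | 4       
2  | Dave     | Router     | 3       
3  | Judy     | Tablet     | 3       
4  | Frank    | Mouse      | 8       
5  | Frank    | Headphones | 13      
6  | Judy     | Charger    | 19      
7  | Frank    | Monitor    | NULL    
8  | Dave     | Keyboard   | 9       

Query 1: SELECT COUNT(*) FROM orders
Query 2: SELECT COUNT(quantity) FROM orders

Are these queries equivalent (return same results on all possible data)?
No, not equivalent

Query 1 returns: [(8,)]
Query 2 returns: [(7,)]

Reason: COUNT(*) includes NULLs, COUNT(column) excludes them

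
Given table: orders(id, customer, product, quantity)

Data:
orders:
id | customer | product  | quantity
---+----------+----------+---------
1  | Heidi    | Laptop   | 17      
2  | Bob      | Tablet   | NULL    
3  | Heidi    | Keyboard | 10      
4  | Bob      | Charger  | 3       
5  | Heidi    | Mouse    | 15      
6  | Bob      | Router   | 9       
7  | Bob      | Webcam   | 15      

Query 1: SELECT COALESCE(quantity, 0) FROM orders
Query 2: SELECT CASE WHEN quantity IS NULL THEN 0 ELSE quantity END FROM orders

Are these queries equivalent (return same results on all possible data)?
Yes, equivalent

Both queries return: [(0,), (3,), (9,), (10,), (15,), (15,), (17,)]

Reason: COALESCE vs CASE for NULL handling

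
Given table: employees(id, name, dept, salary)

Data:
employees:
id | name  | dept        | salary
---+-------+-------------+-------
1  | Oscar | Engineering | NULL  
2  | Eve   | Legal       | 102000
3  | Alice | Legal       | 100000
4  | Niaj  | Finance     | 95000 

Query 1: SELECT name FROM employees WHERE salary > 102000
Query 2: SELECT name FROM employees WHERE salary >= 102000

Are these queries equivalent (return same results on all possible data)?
No, not equivalent

Query 1 returns: []
Query 2 returns: [('Eve',)]

Reason: > vs >= gives different results when salary = 102000 exists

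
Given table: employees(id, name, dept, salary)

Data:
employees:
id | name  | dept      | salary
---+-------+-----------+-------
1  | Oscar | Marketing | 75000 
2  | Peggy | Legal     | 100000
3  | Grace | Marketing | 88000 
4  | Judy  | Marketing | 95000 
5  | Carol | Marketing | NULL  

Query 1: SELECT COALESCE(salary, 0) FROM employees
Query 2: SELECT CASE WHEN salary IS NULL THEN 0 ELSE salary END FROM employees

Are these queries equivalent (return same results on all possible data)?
Yes, equivalent

Both queries return: [(0,), (75000,), (88000,), (95000,), (100000,)]

Reason: COALESCE vs CASE for NULL handling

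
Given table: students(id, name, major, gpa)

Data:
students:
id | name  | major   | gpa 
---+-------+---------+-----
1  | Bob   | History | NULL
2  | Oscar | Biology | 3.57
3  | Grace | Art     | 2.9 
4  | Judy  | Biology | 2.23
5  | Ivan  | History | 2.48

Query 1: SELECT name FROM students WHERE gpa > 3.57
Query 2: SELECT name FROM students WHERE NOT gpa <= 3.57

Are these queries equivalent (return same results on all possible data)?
Yes, equivalent

Both queries return: []

Reason: Both filter gpa > 3.57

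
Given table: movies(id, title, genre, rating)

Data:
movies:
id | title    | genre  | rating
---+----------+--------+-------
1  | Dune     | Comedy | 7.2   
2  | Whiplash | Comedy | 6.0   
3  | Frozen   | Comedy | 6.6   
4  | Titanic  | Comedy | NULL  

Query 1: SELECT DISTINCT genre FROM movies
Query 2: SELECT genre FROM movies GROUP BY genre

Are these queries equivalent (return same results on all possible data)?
Yes, equivalent

Both queries return: [('Comedy',)]

Reason: Both get unique genres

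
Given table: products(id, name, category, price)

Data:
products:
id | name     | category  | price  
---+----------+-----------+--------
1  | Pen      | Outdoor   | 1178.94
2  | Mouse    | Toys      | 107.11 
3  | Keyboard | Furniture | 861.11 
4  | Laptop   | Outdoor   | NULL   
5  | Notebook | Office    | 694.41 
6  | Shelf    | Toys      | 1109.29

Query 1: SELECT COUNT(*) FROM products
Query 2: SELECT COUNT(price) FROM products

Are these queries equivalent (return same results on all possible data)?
No, not equivalent

Query 1 returns: [(6,)]
Query 2 returns: [(5,)]

Reason: COUNT(*) includes NULLs, COUNT(column) excludes them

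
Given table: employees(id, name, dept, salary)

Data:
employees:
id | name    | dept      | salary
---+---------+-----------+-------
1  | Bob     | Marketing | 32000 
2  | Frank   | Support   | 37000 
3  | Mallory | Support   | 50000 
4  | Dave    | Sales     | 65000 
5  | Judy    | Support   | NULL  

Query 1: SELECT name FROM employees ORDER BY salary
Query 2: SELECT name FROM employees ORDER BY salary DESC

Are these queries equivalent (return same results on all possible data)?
No, not equivalent

Query 1 returns: [('Judy',), ('Bob',), ('Frank',), ('Mallory',), ('Dave',)]
Query 2 returns: [('Dave',), ('Mallory',), ('Frank',), ('Bob',), ('Judy',)]

Reason: ASC vs DESC gives opposite ordering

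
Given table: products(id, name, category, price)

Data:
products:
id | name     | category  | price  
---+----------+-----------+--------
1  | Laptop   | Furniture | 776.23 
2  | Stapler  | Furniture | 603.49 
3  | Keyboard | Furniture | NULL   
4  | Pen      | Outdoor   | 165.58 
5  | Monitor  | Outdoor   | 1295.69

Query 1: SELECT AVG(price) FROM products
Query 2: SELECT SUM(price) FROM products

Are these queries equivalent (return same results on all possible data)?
No, not equivalent

Query 1 returns: [(710.2475000000001,)]
Query 2 returns: [(2840.9900000000002,)]

Reason: AVG vs SUM give different aggregate values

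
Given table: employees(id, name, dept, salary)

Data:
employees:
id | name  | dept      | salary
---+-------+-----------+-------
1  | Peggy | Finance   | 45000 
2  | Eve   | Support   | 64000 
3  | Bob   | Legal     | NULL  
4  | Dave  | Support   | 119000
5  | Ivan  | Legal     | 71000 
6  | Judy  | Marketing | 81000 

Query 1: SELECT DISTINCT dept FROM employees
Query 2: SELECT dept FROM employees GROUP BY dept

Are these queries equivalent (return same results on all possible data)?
Yes, equivalent

Both queries return: [('Finance',), ('Legal',), ('Marketing',), ('Support',)]

Reason: Both get unique depts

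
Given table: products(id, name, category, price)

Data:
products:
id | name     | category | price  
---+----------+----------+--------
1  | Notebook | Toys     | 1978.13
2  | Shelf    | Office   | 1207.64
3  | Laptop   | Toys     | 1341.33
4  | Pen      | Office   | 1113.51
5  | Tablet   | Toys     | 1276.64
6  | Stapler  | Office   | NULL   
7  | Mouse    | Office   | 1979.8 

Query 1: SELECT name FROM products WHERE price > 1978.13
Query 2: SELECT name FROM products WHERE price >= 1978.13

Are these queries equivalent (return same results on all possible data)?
No, not equivalent

Query 1 returns: [('Mouse',)]
Query 2 returns: [('Notebook',), ('Mouse',)]

Reason: > vs >= gives different results when price = 1978.13 exists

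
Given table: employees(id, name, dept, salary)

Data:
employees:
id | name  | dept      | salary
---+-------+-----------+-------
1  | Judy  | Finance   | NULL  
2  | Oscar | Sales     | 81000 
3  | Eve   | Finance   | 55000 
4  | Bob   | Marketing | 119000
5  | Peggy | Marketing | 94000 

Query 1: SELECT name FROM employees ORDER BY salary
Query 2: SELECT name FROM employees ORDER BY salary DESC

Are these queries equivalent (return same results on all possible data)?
No, not equivalent

Query 1 returns: [('Judy',), ('Eve',), ('Oscar',), ('Peggy',), ('Bob',)]
Query 2 returns: [('Bob',), ('Peggy',), ('Oscar',), ('Eve',), ('Judy',)]

Reason: ASC vs DESC gives opposite ordering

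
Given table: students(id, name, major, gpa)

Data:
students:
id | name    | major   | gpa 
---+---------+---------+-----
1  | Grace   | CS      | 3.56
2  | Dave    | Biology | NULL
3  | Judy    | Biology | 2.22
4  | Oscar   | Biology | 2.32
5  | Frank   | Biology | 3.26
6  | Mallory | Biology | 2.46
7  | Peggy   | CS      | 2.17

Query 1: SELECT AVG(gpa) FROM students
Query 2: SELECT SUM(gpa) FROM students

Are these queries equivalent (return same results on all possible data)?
No, not equivalent

Query 1 returns: [(2.665,)]
Query 2 returns: [(15.99,)]

Reason: AVG vs SUM give different aggregate values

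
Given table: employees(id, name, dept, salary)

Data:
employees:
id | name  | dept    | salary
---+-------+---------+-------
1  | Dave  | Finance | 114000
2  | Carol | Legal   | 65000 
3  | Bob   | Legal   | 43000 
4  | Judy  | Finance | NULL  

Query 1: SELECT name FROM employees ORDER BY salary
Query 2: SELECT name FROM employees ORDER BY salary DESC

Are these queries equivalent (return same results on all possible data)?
No, not equivalent

Query 1 returns: [('Judy',), ('Bob',), ('Carol',), ('Dave',)]
Query 2 returns: [('Dave',), ('Carol',), ('Bob',), ('Judy',)]

Reason: ASC vs DESC gives opposite ordering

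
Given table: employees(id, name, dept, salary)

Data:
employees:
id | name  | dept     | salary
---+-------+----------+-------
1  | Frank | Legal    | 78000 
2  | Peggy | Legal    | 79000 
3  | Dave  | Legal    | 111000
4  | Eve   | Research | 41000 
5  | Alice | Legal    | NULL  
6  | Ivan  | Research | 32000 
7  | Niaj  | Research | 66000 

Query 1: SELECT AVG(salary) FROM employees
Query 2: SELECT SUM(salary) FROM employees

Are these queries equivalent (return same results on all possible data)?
No, not equivalent

Query 1 returns: [(67833.33333333333,)]
Query 2 returns: [(407000,)]

Reason: AVG vs SUM give different aggregate values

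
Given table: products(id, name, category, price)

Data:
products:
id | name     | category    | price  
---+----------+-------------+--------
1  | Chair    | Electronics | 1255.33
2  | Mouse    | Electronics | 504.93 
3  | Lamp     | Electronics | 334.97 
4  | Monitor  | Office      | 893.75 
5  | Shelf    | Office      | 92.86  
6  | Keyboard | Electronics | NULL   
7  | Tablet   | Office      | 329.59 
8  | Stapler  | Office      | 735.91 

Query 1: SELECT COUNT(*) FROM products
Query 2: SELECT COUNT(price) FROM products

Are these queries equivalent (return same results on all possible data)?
No, not equivalent

Query 1 returns: [(8,)]
Query 2 returns: [(7,)]

Reason: COUNT(*) includes NULLs, COUNT(column) excludes them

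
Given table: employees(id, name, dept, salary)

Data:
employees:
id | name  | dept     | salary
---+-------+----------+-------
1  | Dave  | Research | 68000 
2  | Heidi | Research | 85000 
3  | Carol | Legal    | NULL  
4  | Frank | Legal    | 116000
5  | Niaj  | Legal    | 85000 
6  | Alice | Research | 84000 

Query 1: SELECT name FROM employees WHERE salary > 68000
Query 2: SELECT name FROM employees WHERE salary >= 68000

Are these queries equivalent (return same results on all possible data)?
No, not equivalent

Query 1 returns: [('Heidi',), ('Frank',), ('Niaj',), ('Alice',)]
Query 2 returns: [('Dave',), ('Heidi',), ('Frank',), ('Niaj',), ('Alice',)]

Reason: > vs >= gives different results when salary = 68000 exists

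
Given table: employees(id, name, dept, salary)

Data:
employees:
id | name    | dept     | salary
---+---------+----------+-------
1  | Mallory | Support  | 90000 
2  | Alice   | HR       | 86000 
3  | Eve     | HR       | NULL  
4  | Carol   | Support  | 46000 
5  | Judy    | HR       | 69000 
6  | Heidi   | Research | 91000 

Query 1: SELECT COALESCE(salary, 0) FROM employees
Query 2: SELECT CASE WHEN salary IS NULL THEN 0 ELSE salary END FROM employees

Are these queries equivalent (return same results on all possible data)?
Yes, equivalent

Both queries return: [(0,), (46000,), (69000,), (86000,), (90000,), (91000,)]

Reason: COALESCE vs CASE for NULL handling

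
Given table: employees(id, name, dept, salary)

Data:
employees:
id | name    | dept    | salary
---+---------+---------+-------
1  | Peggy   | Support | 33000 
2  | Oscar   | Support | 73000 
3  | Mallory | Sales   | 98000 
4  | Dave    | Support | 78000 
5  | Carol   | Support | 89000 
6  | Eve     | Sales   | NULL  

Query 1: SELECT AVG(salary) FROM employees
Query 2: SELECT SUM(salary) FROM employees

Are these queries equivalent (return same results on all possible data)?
No, not equivalent

Query 1 returns: [(74200.0,)]
Query 2 returns: [(371000,)]

Reason: AVG vs SUM give different aggregate values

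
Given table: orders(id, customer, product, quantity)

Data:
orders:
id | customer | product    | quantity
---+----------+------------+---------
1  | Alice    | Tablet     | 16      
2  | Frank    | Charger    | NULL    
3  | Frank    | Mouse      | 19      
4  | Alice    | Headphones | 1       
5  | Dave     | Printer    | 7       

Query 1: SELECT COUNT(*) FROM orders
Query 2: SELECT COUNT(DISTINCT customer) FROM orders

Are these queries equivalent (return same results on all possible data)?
No, not equivalent

Query 1 returns: [(5,)]
Query 2 returns: [(3,)]

Reason: COUNT(*) counts rows, COUNT(DISTINCT customer) counts unique customers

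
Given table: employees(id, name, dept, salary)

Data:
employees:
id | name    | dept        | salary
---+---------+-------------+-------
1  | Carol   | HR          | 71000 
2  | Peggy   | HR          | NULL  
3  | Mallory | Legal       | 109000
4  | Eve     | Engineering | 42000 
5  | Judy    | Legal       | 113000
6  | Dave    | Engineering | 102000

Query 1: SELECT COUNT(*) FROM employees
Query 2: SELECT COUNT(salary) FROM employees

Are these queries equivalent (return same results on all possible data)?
No, not equivalent

Query 1 returns: [(6,)]
Query 2 returns: [(5,)]

Reason: COUNT(*) includes NULLs, COUNT(column) excludes them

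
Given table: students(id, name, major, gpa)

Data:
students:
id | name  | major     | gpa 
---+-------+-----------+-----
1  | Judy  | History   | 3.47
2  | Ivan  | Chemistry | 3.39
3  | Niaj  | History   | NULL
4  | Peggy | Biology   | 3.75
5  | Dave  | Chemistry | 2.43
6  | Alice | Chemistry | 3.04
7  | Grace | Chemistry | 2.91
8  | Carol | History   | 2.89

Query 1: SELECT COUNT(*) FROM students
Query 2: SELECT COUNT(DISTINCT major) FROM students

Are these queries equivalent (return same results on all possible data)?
No, not equivalent

Query 1 returns: [(8,)]
Query 2 returns: [(3,)]

Reason: COUNT(*) counts rows, COUNT(DISTINCT major) counts unique majors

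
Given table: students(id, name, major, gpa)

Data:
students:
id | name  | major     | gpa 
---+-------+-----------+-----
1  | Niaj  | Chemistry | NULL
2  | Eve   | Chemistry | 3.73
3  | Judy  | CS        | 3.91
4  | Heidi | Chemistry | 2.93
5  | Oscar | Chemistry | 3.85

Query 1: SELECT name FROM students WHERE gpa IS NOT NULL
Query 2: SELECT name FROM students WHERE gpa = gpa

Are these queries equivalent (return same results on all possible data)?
Yes, equivalent

Both queries return: [('Eve',), ('Heidi',), ('Judy',), ('Oscar',)]

Reason: IS NOT NULL vs self-equality (both exclude NULLs)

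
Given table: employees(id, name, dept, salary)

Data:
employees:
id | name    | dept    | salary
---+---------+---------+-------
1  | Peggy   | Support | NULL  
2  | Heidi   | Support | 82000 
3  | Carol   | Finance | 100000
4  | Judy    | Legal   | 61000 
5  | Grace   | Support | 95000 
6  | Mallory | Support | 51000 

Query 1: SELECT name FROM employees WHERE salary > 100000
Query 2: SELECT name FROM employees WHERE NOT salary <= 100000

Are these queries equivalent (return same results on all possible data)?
Yes, equivalent

Both queries return: []

Reason: Both filter salary > 100000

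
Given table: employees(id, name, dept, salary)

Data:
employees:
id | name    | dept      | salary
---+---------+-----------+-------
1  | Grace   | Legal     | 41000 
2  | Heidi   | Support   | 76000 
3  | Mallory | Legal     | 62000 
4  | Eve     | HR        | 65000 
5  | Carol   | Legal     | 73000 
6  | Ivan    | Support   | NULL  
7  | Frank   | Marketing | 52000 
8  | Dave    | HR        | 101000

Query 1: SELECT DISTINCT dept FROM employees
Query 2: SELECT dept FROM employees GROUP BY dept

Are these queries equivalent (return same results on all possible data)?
Yes, equivalent

Both queries return: [('HR',), ('Legal',), ('Marketing',), ('Support',)]

Reason: Both get unique depts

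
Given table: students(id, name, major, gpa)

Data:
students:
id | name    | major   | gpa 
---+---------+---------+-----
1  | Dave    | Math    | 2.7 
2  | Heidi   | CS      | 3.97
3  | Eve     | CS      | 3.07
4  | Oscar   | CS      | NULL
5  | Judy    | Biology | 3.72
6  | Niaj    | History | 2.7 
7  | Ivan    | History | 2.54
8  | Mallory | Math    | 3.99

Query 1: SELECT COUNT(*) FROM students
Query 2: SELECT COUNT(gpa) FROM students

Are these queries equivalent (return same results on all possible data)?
No, not equivalent

Query 1 returns: [(8,)]
Query 2 returns: [(7,)]

Reason: COUNT(*) includes NULLs, COUNT(column) excludes them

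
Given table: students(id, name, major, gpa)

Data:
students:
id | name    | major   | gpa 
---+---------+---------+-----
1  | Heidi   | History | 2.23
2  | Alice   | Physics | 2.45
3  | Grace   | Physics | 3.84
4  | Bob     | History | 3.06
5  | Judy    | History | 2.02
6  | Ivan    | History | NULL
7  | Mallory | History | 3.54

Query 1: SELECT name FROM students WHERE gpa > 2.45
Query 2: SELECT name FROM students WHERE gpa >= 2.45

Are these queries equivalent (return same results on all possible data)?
No, not equivalent

Query 1 returns: [('Grace',), ('Bob',), ('Mallory',)]
Query 2 returns: [('Alice',), ('Grace',), ('Bob',), ('Mallory',)]

Reason: > vs >= gives different results when gpa = 2.45 exists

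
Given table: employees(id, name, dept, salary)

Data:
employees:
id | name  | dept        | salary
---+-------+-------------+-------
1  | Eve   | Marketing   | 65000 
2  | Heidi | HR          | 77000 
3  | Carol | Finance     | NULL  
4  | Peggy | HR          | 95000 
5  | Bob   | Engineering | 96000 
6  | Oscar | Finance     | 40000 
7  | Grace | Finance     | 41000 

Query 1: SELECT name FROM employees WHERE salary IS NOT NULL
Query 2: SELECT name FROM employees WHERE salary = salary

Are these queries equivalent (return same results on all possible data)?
Yes, equivalent

Both queries return: [('Bob',), ('Eve',), ('Grace',), ('Heidi',), ('Oscar',), ('Peggy',)]

Reason: IS NOT NULL vs self-equality (both exclude NULLs)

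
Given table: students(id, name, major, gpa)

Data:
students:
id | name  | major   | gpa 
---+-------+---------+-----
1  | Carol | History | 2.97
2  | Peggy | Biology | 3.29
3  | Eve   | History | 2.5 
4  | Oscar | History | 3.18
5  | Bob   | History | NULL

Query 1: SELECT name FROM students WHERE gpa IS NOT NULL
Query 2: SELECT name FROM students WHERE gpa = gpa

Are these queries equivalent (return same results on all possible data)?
Yes, equivalent

Both queries return: [('Carol',), ('Eve',), ('Oscar',), ('Peggy',)]

Reason: IS NOT NULL vs self-equality (both exclude NULLs)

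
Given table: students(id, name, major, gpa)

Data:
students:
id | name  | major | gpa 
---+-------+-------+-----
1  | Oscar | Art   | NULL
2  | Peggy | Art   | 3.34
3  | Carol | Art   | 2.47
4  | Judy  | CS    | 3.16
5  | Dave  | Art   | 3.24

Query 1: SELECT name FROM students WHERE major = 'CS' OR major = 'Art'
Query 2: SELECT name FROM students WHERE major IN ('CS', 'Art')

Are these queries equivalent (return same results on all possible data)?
Yes, equivalent

Both queries return: [('Carol',), ('Dave',), ('Judy',), ('Oscar',), ('Peggy',)]

Reason: OR vs IN are equivalent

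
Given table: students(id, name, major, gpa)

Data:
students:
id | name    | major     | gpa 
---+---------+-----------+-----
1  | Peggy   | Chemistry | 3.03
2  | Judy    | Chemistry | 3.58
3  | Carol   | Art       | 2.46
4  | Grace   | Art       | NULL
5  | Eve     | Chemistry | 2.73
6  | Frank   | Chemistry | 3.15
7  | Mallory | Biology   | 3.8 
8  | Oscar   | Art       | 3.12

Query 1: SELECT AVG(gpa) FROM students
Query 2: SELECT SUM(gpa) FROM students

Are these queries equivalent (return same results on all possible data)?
No, not equivalent

Query 1 returns: [(3.1242857142857146,)]
Query 2 returns: [(21.87,)]

Reason: AVG vs SUM give different aggregate values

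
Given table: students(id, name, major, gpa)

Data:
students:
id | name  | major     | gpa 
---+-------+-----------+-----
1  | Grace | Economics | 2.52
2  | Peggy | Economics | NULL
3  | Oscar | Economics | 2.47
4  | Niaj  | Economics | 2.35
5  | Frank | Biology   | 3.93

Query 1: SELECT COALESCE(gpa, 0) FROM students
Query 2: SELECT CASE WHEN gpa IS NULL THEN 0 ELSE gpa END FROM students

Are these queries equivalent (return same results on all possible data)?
Yes, equivalent

Both queries return: [(0,), (2.35,), (2.47,), (2.52,), (3.93,)]

Reason: COALESCE vs CASE for NULL handling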